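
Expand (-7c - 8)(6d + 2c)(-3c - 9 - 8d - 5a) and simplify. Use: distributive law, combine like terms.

(-7c - 8)(6d + 2c)(-3c - 9 - 8d - 5a)
= (-42cd - 14c² - 48d - 16c)(-3c - 9 - 8d - 5a)    [distributive law]
= 126c²d + 378cd + 336cd² + 210acd + 42c³ + 126c² + 112c²d + 70ac² + 144cd + 432d + 384d² + 240ad + 48c² + 144c + 128cd + 80ac    [distributive law]
= 238c²d + 650cd + 336cd² + 210acd + 42c³ + 174c² + 70ac² + 432d + 384d² + 240ad + 144c + 80ac    [combine like terms]

238c²d + 650cd + 336cd² + 210acd + 42c³ + 174c² + 70ac² + 432d + 384d² + 240ad + 144c + 80ac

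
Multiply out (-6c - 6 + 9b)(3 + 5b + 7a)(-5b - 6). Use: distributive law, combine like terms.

270bc + 108c + 150b^2c + 210abc + 252ac + 108b + 108 - 255b^2 - 168ab + 252a - 225b^3 - 315ab^2

(-6c - 6 + 9b)(3 + 5b + 7a)(-5b - 6)
= (-18c - 30bc - 42ac - 18 - 30b - 42a + 27b + 45b^2 + 63ab)(-5b - 6)    [distributive law]
= (-18c - 30bc - 42ac - 18 - 3b - 42a + 45b^2 + 63ab)(-5b - 6)    [combine like terms]
= 90bc + 108c + 150b^2c + 180bc + 210abc + 252ac + 90b + 108 + 15b^2 + 18b + 210ab + 252a - 225b^3 - 270b^2 - 315ab^2 - 378ab    [distributive law]
= 270bc + 108c + 150b^2c + 210abc + 252ac + 108b + 108 - 255b^2 - 168ab + 252a - 225b^3 - 315ab^2    [combine like terms]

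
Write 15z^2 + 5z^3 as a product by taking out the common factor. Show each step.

5z^2(3 + z)

15z^2 + 5z^3
= 5(3z^2 + z^3)    [factor out 5]
= 5z^2(3 + z)    [factor out z^2]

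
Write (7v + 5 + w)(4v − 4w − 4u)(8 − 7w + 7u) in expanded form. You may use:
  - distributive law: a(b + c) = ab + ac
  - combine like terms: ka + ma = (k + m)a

224v^2 − 196v^2w + 196uv^2 − 332vw + 168vw^2 + 28uvw − 84uv − 196u^2v + 160v − 160w + 108w^2 − 32uw − 160u − 140u^2 + 28w^3 − 28u^2w

(7v + 5 + w)(4v − 4w − 4u)(8 − 7w + 7u)
= (28v^2 − 28vw − 28uv + 20v − 20w − 20u + 4vw − 4w^2 − 4uw)(8 − 7w + 7u)    [distributive law]
= (28v^2 − 24vw − 28uv + 20v − 20w − 20u − 4w^2 − 4uw)(8 − 7w + 7u)    [combine like terms]
= 224v^2 − 196v^2w + 196uv^2 − 192vw + 168vw^2 − 168uvw − 224uv + 196uvw − 196u^2v + 160v − 140vw + 140uv − 160w + 140w^2 − 140uw − 160u + 140uw − 140u^2 − 32w^2 + 28w^3 − 28uw^2 − 32uw + 28uw^2 − 28u^2w    [distributive law]
= 224v^2 − 196v^2w + 196uv^2 − 332vw + 168vw^2 + 28uvw − 84uv − 196u^2v + 160v − 160w + 108w^2 − 32uw − 160u − 140u^2 + 28w^3 − 28u^2w    [combine like terms]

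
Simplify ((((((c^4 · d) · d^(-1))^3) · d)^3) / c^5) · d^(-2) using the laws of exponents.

((((((c^4 · d) · d^(-1))^3) · d)^3) / c^5) · d^(-2)
= ((((((c^4 · d) · d^(-1))^3)^3) · (d^3)) / c^5) · d^(-2)    [power of a product]
= (((((c^4 · d) · d^(-1))^9) · (d^3)) / c^5) · d^(-2)    [power of a power]
= (((((c^4 · d)^9) · ((d^(-1))^9)) · (d^3)) / c^5) · d^(-2)    [power of a product]
= ((((((c^4)^9) · (d^9)) · ((d^(-1))^9)) · (d^3)) / c^5) · d^(-2)    [power of a product]
= ((((c^36 · (d^9)) · ((d^(-1))^9)) · (d^3)) / c^5) · d^(-2)    [power of a power]
= ((((c^36 · d^9) · d^(-9)) · (d^3)) / c^5) · d^(-2)    [power of a power]
= c^31·d    [quotient of powers; product of powers]

c^31·d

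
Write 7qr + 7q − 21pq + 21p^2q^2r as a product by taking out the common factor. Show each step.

7qr + 7q − 21pq + 21p^2q^2r
= 7(qr + q − 3pq + 3p^2q^2r)    [factor out 7]
= 7q(r + 1 − 3p + 3p^2qr)    [factor out q]

7q(r + 1 − 3p + 3p^2qr)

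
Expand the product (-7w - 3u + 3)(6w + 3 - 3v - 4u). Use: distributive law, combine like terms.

-42w² - 3w + 21vw + 10uw - 21u + 9uv + 12u² + 9 - 9v

(-7w - 3u + 3)(6w + 3 - 3v - 4u)
= -42w² - 21w + 21vw + 28uw - 18uw - 9u + 9uv + 12u² + 18w + 9 - 9v - 12u    [distributive law]
= -42w² - 3w + 21vw + 10uw - 21u + 9uv + 12u² + 9 - 9v    [combine like terms]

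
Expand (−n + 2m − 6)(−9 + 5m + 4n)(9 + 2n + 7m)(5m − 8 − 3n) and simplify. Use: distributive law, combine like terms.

1419mn − 1242n + 609n^2 + 368mn^2 + 262n^3 − 460m^2n − 233m^2n^2 + 26mn^3 − 5m^3n + 24n^4 + 1698m^2 + 2862m − 1790m^3 + 350m^4 − 3888

(−n + 2m − 6)(−9 + 5m + 4n)(9 + 2n + 7m)(5m − 8 − 3n)
= (9n − 5mn − 4n^2 − 18m + 10m^2 + 8mn + 54 − 30m − 24n)(9 + 2n + 7m)(5m − 8 − 3n)    [distributive law]
= (−15n + 3mn − 4n^2 − 48m + 10m^2 + 54)(9 + 2n + 7m)(5m − 8 − 3n)    [combine like terms]
= (−135n − 30n^2 − 105mn + 27mn + 6mn^2 + 21m^2n − 36n^2 − 8n^3 − 28mn^2 − 432m − 96mn − 336m^2 + 90m^2 + 20m^2n + 70m^3 + 486 + 108n + 378m)(5m − 8 − 3n)    [distributive law]
= (−27n − 66n^2 − 174mn − 22mn^2 + 41m^2n − 8n^3 − 54m − 246m^2 + 70m^3 + 486)(5m − 8 − 3n)    [combine like terms]
= −135mn + 216n + 81n^2 − 330mn^2 + 528n^2 + 198n^3 − 870m^2n + 1392mn + 522mn^2 − 110m^2n^2 + 176mn^2 + 66mn^3 + 205m^3n − 328m^2n − 123m^2n^2 − 40mn^3 + 64n^3 + 24n^4 − 270m^2 + 432m + 162mn − 1230m^3 + 1968m^2 + 738m^2n + 350m^4 − 560m^3 − 210m^3n + 2430m − 3888 − 1458n    [distributive law]
= 1419mn − 1242n + 609n^2 + 368mn^2 + 262n^3 − 460m^2n − 233m^2n^2 + 26mn^3 − 5m^3n + 24n^4 + 1698m^2 + 2862m − 1790m^3 + 350m^4 − 3888    [combine like terms]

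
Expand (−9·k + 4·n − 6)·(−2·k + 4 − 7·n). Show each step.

18·k^2 − 24·k + 55·k·n + 58·n − 28·n^2 − 24

(−9·k + 4·n − 6)·(−2·k + 4 − 7·n)
= 18·k^2 − 36·k + 63·k·n − 8·k·n + 16·n − 28·n^2 + 12·k − 24 + 42·n    [distributive law]
= 18·k^2 − 24·k + 55·k·n + 58·n − 28·n^2 − 24    [combine like terms]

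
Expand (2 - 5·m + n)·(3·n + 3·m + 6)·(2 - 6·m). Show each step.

24·n - 96·m·n - 120·m + 114·m² + 24 + 72·m²·n + 90·m³ + 6·n² - 18·m·n²

(2 - 5·m + n)·(3·n + 3·m + 6)·(2 - 6·m)
= (6·n + 6·m + 12 - 15·m·n - 15·m² - 30·m + 3·n² + 3·m·n + 6·n)·(2 - 6·m)    [distributive law]
= (12·n - 24·m + 12 - 12·m·n - 15·m² + 3·n²)·(2 - 6·m)    [combine like terms]
= 24·n - 72·m·n - 48·m + 144·m² + 24 - 72·m - 24·m·n + 72·m²·n - 30·m² + 90·m³ + 6·n² - 18·m·n²    [distributive law]
= 24·n - 96·m·n - 120·m + 114·m² + 24 + 72·m²·n + 90·m³ + 6·n² - 18·m·n²    [combine like terms]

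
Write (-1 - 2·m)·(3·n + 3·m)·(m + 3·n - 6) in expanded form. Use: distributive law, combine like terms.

(-1 - 2·m)·(3·n + 3·m)·(m + 3·n - 6)
= (-3·n - 3·m - 6·m·n - 6·m²)·(m + 3·n - 6)    [distributive law]
= -3·m·n - 9·n² + 18·n - 3·m² - 9·m·n + 18·m - 6·m²·n - 18·m·n² + 36·m·n - 6·m³ - 18·m²·n + 36·m²    [distributive law]
= 24·m·n - 9·n² + 18·n + 33·m² + 18·m - 24·m²·n - 18·m·n² - 6·m³    [combine like terms]

24·m·n - 9·n² + 18·n + 33·m² + 18·m - 24·m²·n - 18·m·n² - 6·m³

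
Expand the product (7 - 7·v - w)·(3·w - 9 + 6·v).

(7 - 7·v - w)·(3·w - 9 + 6·v)
= 21·w - 63 + 42·v - 21·v·w + 63·v - 42·v² - 3·w² + 9·w - 6·v·w    [distributive law]
= 30·w - 63 + 105·v - 27·v·w - 42·v² - 3·w²    [combine like terms]

30·w - 63 + 105·v - 27·v·w - 42·v² - 3·w²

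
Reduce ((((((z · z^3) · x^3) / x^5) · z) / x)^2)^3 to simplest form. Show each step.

((((((z · z^3) · x^3) / x^5) · z) / x)^2)^3
= (((((z · z^3) · x^3) / x^5) · z) / x)^6    [power of a power]
= (((((z · z^3) · x^3) / x^5) · z)^6) / (x^6)    [power of a quotient]
= (((((z · z^3) · x^3) / x^5)^6) · (z^6)) / (x^6)    [power of a product]
= (((((z · z^3) · x^3)^6) / ((x^5)^6)) · (z^6)) / (x^6)    [power of a quotient]
= (((((z · z^3)^6) · ((x^3)^6)) / ((x^5)^6)) · (z^6)) / (x^6)    [power of a product]
= (((((z^6) · ((z^3)^6)) · ((x^3)^6)) / ((x^5)^6)) · (z^6)) / (x^6)    [power of a product]
= ((((z^6 · z^18) · ((x^3)^6)) / ((x^5)^6)) · (z^6)) / (x^6)    [power of a power]
= (((z^24 · ((x^3)^6)) / ((x^5)^6)) · (z^6)) / (x^6)    [product of powers]
= (((z^24 · x^18) / ((x^5)^6)) · (z^6)) / (x^6)    [power of a power]
= (((z^24 · x^18) / x^30) · (z^6)) / (x^6)    [power of a power]
= x^(-18)·z^30    [quotient of powers; product of powers]

x^(-18)·z^30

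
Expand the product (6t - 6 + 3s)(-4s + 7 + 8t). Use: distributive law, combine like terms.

(6t - 6 + 3s)(-4s + 7 + 8t)
= -24st + 42t + 48t^2 + 24s - 42 - 48t - 12s^2 + 21s + 24st    [distributive law]
= -6t + 48t^2 + 45s - 42 - 12s^2    [combine like terms]

-6t + 48t^2 + 45s - 42 - 12s^2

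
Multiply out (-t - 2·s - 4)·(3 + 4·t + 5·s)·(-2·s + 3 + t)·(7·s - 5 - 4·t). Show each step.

-357·s²·t - 132·s·t - 84·s·t² + 489·t + 431·t² + 144·t³ - 99·s²·t² - 8·s·t³ + 16·t⁴ + 32·s³·t + 54·s³ - 488·s² + 18·s + 140·s⁴ + 180

(-t - 2·s - 4)·(3 + 4·t + 5·s)·(-2·s + 3 + t)·(7·s - 5 - 4·t)
= (-3·t - 4·t² - 5·s·t - 6·s - 8·s·t - 10·s² - 12 - 16·t - 20·s)·(-2·s + 3 + t)·(7·s - 5 - 4·t)    [distributive law]
= (-19·t - 4·t² - 13·s·t - 26·s - 10·s² - 12)·(-2·s + 3 + t)·(7·s - 5 - 4·t)    [combine like terms]
= (38·s·t - 57·t - 19·t² + 8·s·t² - 12·t² - 4·t³ + 26·s²·t - 39·s·t - 13·s·t² + 52·s² - 78·s - 26·s·t + 20·s³ - 30·s² - 10·s²·t + 24·s - 36 - 12·t)·(7·s - 5 - 4·t)    [distributive law]
= (-27·s·t - 69·t - 31·t² - 5·s·t² - 4·t³ + 16·s²·t + 22·s² - 54·s + 20·s³ - 36)·(7·s - 5 - 4·t)    [combine like terms]
= -189·s²·t + 135·s·t + 108·s·t² - 483·s·t + 345·t + 276·t² - 217·s·t² + 155·t² + 124·t³ - 35·s²·t² + 25·s·t² + 20·s·t³ - 28·s·t³ + 20·t³ + 16·t⁴ + 112·s³·t - 80·s²·t - 64·s²·t² + 154·s³ - 110·s² - 88·s²·t - 378·s² + 270·s + 216·s·t + 140·s⁴ - 100·s³ - 80·s³·t - 252·s + 180 + 144·t    [distributive law]
= -357·s²·t - 132·s·t - 84·s·t² + 489·t + 431·t² + 144·t³ - 99·s²·t² - 8·s·t³ + 16·t⁴ + 32·s³·t + 54·s³ - 488·s² + 18·s + 140·s⁴ + 180    [combine like terms]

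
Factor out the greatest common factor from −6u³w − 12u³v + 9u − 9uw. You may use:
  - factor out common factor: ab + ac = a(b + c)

−6u³w − 12u³v + 9u − 9uw
= 3(−2u³w − 4u³v + 3u − 3uw)    [factor out 3]
= 3u(−2u²w − 4u²v + 3 − 3w)    [factor out u]

3u(−2u²w − 4u²v + 3 − 3w)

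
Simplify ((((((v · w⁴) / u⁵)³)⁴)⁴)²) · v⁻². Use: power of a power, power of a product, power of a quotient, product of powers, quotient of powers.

u⁻⁴⁸⁰v⁹⁴w³⁸⁴

((((((v · w⁴) / u⁵)³)⁴)⁴)²) · v⁻²
= (((((v · w⁴) / u⁵)³)⁴)⁸) · v⁻²    [power of a power]
= ((((v · w⁴) / u⁵)³)³²) · v⁻²    [power of a power]
= (((v · w⁴) / u⁵)⁹⁶) · v⁻²    [power of a power]
= (((v · w⁴)⁹⁶) / ((u⁵)⁹⁶)) · v⁻²    [power of a quotient]
= (((v⁹⁶) · ((w⁴)⁹⁶)) / ((u⁵)⁹⁶)) · v⁻²    [power of a product]
= ((v⁹⁶ · w³⁸⁴) / ((u⁵)⁹⁶)) · v⁻²    [power of a power]
= ((v⁹⁶ · w³⁸⁴) / u⁴⁸⁰) · v⁻²    [power of a power]
= u⁻⁴⁸⁰v⁹⁴w³⁸⁴    [quotient of powers; product of powers]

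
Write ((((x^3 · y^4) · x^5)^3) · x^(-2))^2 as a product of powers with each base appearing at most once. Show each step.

((((x^3 · y^4) · x^5)^3) · x^(-2))^2
= ((((x^3 · y^4) · x^5)^3)^2) · ((x^(-2))^2)    [power of a product]
= (((x^3 · y^4) · x^5)^6) · ((x^(-2))^2)    [power of a power]
= (((x^3 · y^4)^6) · ((x^5)^6)) · ((x^(-2))^2)    [power of a product]
= ((((x^3)^6) · ((y^4)^6)) · ((x^5)^6)) · ((x^(-2))^2)    [power of a product]
= ((x^18 · ((y^4)^6)) · ((x^5)^6)) · ((x^(-2))^2)    [power of a power]
= ((x^18 · y^24) · ((x^5)^6)) · ((x^(-2))^2)    [power of a power]
= ((x^18 · y^24) · x^30) · ((x^(-2))^2)    [power of a power]
= ((x^18 · y^24) · x^30) · x^(-4)    [power of a power]
= x^44y^24    [product of powers]

x^44y^24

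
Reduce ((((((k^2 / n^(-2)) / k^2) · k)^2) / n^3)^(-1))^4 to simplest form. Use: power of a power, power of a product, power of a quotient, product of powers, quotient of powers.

k^(-8)n^(-4)

((((((k^2 / n^(-2)) / k^2) · k)^2) / n^3)^(-1))^4
= (((((k^2 / n^(-2)) / k^2) · k)^2) / n^3)^(-4)    [power of a power]
= (((((k^2 / n^(-2)) / k^2) · k)^2)^(-4)) / ((n^3)^(-4))    [power of a quotient]
= ((((k^2 / n^(-2)) / k^2) · k)^(-8)) / ((n^3)^(-4))    [power of a power]
= ((((k^2 / n^(-2)) / k^2)^(-8)) · (k^(-8))) / ((n^3)^(-4))    [power of a product]
= ((((k^2 / n^(-2))^(-8)) / ((k^2)^(-8))) · (k^(-8))) / ((n^3)^(-4))    [power of a quotient]
= (((((k^2)^(-8)) / ((n^(-2))^(-8))) / ((k^2)^(-8))) · (k^(-8))) / ((n^3)^(-4))    [power of a quotient]
= (((k^(-16) / ((n^(-2))^(-8))) / ((k^2)^(-8))) · (k^(-8))) / ((n^3)^(-4))    [power of a power]
= (((k^(-16) / n^16) / ((k^2)^(-8))) · (k^(-8))) / ((n^3)^(-4))    [power of a power]
= (((k^(-16) / n^16) / k^(-16)) · (k^(-8))) / ((n^3)^(-4))    [power of a power]
= (((k^(-16) / n^16) / k^(-16)) · k^(-8)) / n^(-12)    [power of a power]
= k^(-8)n^(-4)    [quotient of powers; product of powers]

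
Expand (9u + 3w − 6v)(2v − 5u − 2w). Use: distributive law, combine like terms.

48uv − 45u^2 − 33uw + 18vw − 6w^2 − 12v^2

(9u + 3w − 6v)(2v − 5u − 2w)
= 18uv − 45u^2 − 18uw + 6vw − 15uw − 6w^2 − 12v^2 + 30uv + 12vw    [distributive law]
= 48uv − 45u^2 − 33uw + 18vw − 6w^2 − 12v^2    [combine like terms]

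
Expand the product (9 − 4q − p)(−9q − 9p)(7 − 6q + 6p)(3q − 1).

−2439q^2 + 567q + 2430q^3 + 999pq^2 − 2016pq + 567p − 1485p^2q + 423p^2 − 648q^4 − 162pq^3 + 648p^2q^2 + 162p^3q − 54p^3

(9 − 4q − p)(−9q − 9p)(7 − 6q + 6p)(3q − 1)
= (−81q − 81p + 36q^2 + 36pq + 9pq + 9p^2)(7 − 6q + 6p)(3q − 1)    [distributive law]
= (−81q − 81p + 36q^2 + 45pq + 9p^2)(7 − 6q + 6p)(3q − 1)    [combine like terms]
= (−567q + 486q^2 − 486pq − 567p + 486pq − 486p^2 + 252q^2 − 216q^3 + 216pq^2 + 315pq − 270pq^2 + 270p^2q + 63p^2 − 54p^2q + 54p^3)(3q − 1)    [distributive law]
= (−567q + 738q^2 + 315pq − 567p − 423p^2 − 216q^3 − 54pq^2 + 216p^2q + 54p^3)(3q − 1)    [combine like terms]
= −1701q^2 + 567q + 2214q^3 − 738q^2 + 945pq^2 − 315pq − 1701pq + 567p − 1269p^2q + 423p^2 − 648q^4 + 216q^3 − 162pq^3 + 54pq^2 + 648p^2q^2 − 216p^2q + 162p^3q − 54p^3    [distributive law]
= −2439q^2 + 567q + 2430q^3 + 999pq^2 − 2016pq + 567p − 1485p^2q + 423p^2 − 648q^4 − 162pq^3 + 648p^2q^2 + 162p^3q − 54p^3    [combine like terms]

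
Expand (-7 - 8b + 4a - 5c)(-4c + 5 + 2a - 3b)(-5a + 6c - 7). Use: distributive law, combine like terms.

(-7 - 8b + 4a - 5c)(-4c + 5 + 2a - 3b)(-5a + 6c - 7)
= (28c - 35 - 14a + 21b + 32bc - 40b - 16ab + 24b^2 - 16ac + 20a + 8a^2 - 12ab + 20c^2 - 25c - 10ac + 15bc)(-5a + 6c - 7)    [distributive law]
= (3c - 35 + 6a - 19b + 47bc - 28ab + 24b^2 - 26ac + 8a^2 + 20c^2)(-5a + 6c - 7)    [combine like terms]
= -15ac + 18c^2 - 21c + 175a - 210c + 245 - 30a^2 + 36ac - 42a + 95ab - 114bc + 133b - 235abc + 282bc^2 - 329bc + 140a^2b - 168abc + 196ab - 120ab^2 + 144b^2c - 168b^2 + 130a^2c - 156ac^2 + 182ac - 40a^3 + 48a^2c - 56a^2 - 100ac^2 + 120c^3 - 140c^2    [distributive law]
= 203ac - 122c^2 - 231c + 133a + 245 - 86a^2 + 291ab - 443bc + 133b - 403abc + 282bc^2 + 140a^2b - 120ab^2 + 144b^2c - 168b^2 + 178a^2c - 256ac^2 - 40a^3 + 120c^3    [combine like terms]

203ac - 122c^2 - 231c + 133a + 245 - 86a^2 + 291ab - 443bc + 133b - 403abc + 282bc^2 + 140a^2b - 120ab^2 + 144b^2c - 168b^2 + 178a^2c - 256ac^2 - 40a^3 + 120c^3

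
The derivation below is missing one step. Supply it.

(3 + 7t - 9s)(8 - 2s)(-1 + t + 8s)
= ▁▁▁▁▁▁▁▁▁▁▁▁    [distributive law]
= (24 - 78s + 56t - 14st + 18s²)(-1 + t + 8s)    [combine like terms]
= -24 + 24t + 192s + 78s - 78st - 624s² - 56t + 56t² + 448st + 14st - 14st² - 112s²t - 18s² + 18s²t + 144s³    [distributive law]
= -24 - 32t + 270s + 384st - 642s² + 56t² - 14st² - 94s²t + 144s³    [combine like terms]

By distributive law:

(24 - 6s + 56t - 14st - 72s + 18s²)(-1 + t + 8s)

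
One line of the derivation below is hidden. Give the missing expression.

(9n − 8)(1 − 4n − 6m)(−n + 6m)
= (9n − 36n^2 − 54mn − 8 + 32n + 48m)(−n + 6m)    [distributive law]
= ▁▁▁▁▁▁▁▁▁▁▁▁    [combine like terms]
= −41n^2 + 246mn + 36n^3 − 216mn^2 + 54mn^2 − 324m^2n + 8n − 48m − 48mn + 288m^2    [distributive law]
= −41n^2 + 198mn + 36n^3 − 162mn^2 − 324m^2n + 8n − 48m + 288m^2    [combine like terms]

Applying combine like terms to the line above:

(41n − 36n^2 − 54mn − 8 + 48m)(−n + 6m)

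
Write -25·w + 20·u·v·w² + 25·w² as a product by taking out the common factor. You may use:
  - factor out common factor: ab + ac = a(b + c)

-25·w + 20·u·v·w² + 25·w²
= 5(-5·w + 4·u·v·w² + 5·w²)    [factor out 5]
= 5·w(-5 + 4·u·v·w + 5·w)    [factor out w]

5·w(-5 + 4·u·v·w + 5·w)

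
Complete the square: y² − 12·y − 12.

(y − 6)² − 48

y² − 12·y − 12
= y² − 12·y + 36 − 36 − 12    [add and subtract 36]
= (y − 6)² − 36 − 12    [perfect-square identity]
= (y − 6)² − 48    [combine constants]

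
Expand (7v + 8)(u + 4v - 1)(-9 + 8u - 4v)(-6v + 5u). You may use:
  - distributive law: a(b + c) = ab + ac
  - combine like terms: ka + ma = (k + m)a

(7v + 8)(u + 4v - 1)(-9 + 8u - 4v)(-6v + 5u)
= (7uv + 28v^2 - 7v + 8u + 32v - 8)(-9 + 8u - 4v)(-6v + 5u)    [distributive law]
= (7uv + 28v^2 + 25v + 8u - 8)(-9 + 8u - 4v)(-6v + 5u)    [combine like terms]
= (-63uv + 56u^2v - 28uv^2 - 252v^2 + 224uv^2 - 112v^3 - 225v + 200uv - 100v^2 - 72u + 64u^2 - 32uv + 72 - 64u + 32v)(-6v + 5u)    [distributive law]
= (105uv + 56u^2v + 196uv^2 - 352v^2 - 112v^3 - 193v - 136u + 64u^2 + 72)(-6v + 5u)    [combine like terms]
= -630uv^2 + 525u^2v - 336u^2v^2 + 280u^3v - 1176uv^3 + 980u^2v^2 + 2112v^3 - 1760uv^2 + 672v^4 - 560uv^3 + 1158v^2 - 965uv + 816uv - 680u^2 - 384u^2v + 320u^3 - 432v + 360u    [distributive law]
= -2390uv^2 + 141u^2v + 644u^2v^2 + 280u^3v - 1736uv^3 + 2112v^3 + 672v^4 + 1158v^2 - 149uv - 680u^2 + 320u^3 - 432v + 360u    [combine like terms]

-2390uv^2 + 141u^2v + 644u^2v^2 + 280u^3v - 1736uv^3 + 2112v^3 + 672v^4 + 1158v^2 - 149uv - 680u^2 + 320u^3 - 432v + 360u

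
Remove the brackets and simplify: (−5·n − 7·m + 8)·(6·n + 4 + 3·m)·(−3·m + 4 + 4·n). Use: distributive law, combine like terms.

(−5·n − 7·m + 8)·(6·n + 4 + 3·m)·(−3·m + 4 + 4·n)
= (−30·n^2 − 20·n − 15·m·n − 42·m·n − 28·m − 21·m^2 + 48·n + 32 + 24·m)·(−3·m + 4 + 4·n)    [distributive law]
= (−30·n^2 + 28·n − 57·m·n − 4·m − 21·m^2 + 32)·(−3·m + 4 + 4·n)    [combine like terms]
= 90·m·n^2 − 120·n^2 − 120·n^3 − 84·m·n + 112·n + 112·n^2 + 171·m^2·n − 228·m·n − 228·m·n^2 + 12·m^2 − 16·m − 16·m·n + 63·m^3 − 84·m^2 − 84·m^2·n − 96·m + 128 + 128·n    [distributive law]
= −138·m·n^2 − 8·n^2 − 120·n^3 − 328·m·n + 240·n + 87·m^2·n − 72·m^2 − 112·m + 63·m^3 + 128    [combine like terms]

−138·m·n^2 − 8·n^2 − 120·n^3 − 328·m·n + 240·n + 87·m^2·n − 72·m^2 − 112·m + 63·m^3 + 128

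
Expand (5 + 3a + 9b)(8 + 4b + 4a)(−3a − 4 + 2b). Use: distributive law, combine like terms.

(5 + 3a + 9b)(8 + 4b + 4a)(−3a − 4 + 2b)
= (40 + 20b + 20a + 24a + 12ab + 12a^2 + 72b + 36b^2 + 36ab)(−3a − 4 + 2b)    [distributive law]
= (40 + 92b + 44a + 48ab + 12a^2 + 36b^2)(−3a − 4 + 2b)    [combine like terms]
= −120a − 160 + 80b − 276ab − 368b + 184b^2 − 132a^2 − 176a + 88ab − 144a^2b − 192ab + 96ab^2 − 36a^3 − 48a^2 + 24a^2b − 108ab^2 − 144b^2 + 72b^3    [distributive law]
= −296a − 160 − 288b − 380ab + 40b^2 − 180a^2 − 120a^2b − 12ab^2 − 36a^3 + 72b^3    [combine like terms]

−296a − 160 − 288b − 380ab + 40b^2 − 180a^2 − 120a^2b − 12ab^2 − 36a^3 + 72b^3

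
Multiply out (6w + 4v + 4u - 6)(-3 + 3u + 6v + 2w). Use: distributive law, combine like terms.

(6w + 4v + 4u - 6)(-3 + 3u + 6v + 2w)
= -18w + 18uw + 36vw + 12w^2 - 12v + 12uv + 24v^2 + 8vw - 12u + 12u^2 + 24uv + 8uw + 18 - 18u - 36v - 12w    [distributive law]
= -30w + 26uw + 44vw + 12w^2 - 48v + 36uv + 24v^2 - 30u + 12u^2 + 18    [combine like terms]

-30w + 26uw + 44vw + 12w^2 - 48v + 36uv + 24v^2 - 30u + 12u^2 + 18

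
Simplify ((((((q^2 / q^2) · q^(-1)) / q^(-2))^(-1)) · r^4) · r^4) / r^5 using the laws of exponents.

((((((q^2 / q^2) · q^(-1)) / q^(-2))^(-1)) · r^4) · r^4) / r^5
= ((((((q^2 / q^2) · q^(-1))^(-1)) / ((q^(-2))^(-1))) · r^4) · r^4) / r^5    [power of a quotient]
= ((((((q^2 / q^2)^(-1)) · ((q^(-1))^(-1))) / ((q^(-2))^(-1))) · r^4) · r^4) / r^5    [power of a product]
= (((((((q^2)^(-1)) / ((q^2)^(-1))) · ((q^(-1))^(-1))) / ((q^(-2))^(-1))) · r^4) · r^4) / r^5    [power of a quotient]
= (((((q^(-2) / ((q^2)^(-1))) · ((q^(-1))^(-1))) / ((q^(-2))^(-1))) · r^4) · r^4) / r^5    [power of a power]
= (((((q^(-2) / q^(-2)) · ((q^(-1))^(-1))) / ((q^(-2))^(-1))) · r^4) · r^4) / r^5    [power of a power]
= ((((q^0 · ((q^(-1))^(-1))) / ((q^(-2))^(-1))) · r^4) · r^4) / r^5    [quotient of powers]
= ((((q^0 · q) / ((q^(-2))^(-1))) · r^4) · r^4) / r^5    [power of a power]
= (((q / ((q^(-2))^(-1))) · r^4) · r^4) / r^5    [product of powers]
= (((q / q^2) · r^4) · r^4) / r^5    [power of a power]
= ((q^(-1) · r^4) · r^4) / r^5    [quotient of powers]
= q^(-1)r^3    [quotient of powers; product of powers]

q^(-1)r^3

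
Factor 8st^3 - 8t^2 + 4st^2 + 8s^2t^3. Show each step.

4t^2(2st - 2 + s + 2s^2t)

8st^3 - 8t^2 + 4st^2 + 8s^2t^3
= 4(2st^3 - 2t^2 + st^2 + 2s^2t^3)    [factor out 4]
= 4t^2(2st - 2 + s + 2s^2t)    [factor out t^2]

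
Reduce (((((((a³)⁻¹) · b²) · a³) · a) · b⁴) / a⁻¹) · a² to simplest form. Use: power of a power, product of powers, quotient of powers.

a⁴·b⁶

(((((((a³)⁻¹) · b²) · a³) · a) · b⁴) / a⁻¹) · a²
= (((((a⁻³ · b²) · a³) · a) · b⁴) / a⁻¹) · a²    [power of a power]
= a⁴·b⁶    [quotient of powers; product of powers]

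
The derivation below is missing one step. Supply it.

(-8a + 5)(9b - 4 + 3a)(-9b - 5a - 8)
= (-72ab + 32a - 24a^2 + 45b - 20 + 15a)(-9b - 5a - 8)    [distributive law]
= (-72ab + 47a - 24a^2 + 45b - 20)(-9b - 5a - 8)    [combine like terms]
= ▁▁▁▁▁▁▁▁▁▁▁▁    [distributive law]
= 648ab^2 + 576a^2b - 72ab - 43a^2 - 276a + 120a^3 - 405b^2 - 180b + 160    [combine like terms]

Applying distributive law to the line above:

648ab^2 + 360a^2b + 576ab - 423ab - 235a^2 - 376a + 216a^2b + 120a^3 + 192a^2 - 405b^2 - 225ab - 360b + 180b + 100a + 160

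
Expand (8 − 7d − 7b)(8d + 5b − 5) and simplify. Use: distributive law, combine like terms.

99d + 75b − 40 − 56d^2 − 91bd − 35b^2

(8 − 7d − 7b)(8d + 5b − 5)
= 64d + 40b − 40 − 56d^2 − 35bd + 35d − 56bd − 35b^2 + 35b    [distributive law]
= 99d + 75b − 40 − 56d^2 − 91bd − 35b^2    [combine like terms]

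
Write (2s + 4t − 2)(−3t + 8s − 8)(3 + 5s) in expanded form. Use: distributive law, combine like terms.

(2s + 4t − 2)(−3t + 8s − 8)(3 + 5s)
= (−6st + 16s^2 − 16s − 12t^2 + 32st − 32t + 6t − 16s + 16)(3 + 5s)    [distributive law]
= (26st + 16s^2 − 32s − 12t^2 − 26t + 16)(3 + 5s)    [combine like terms]
= 78st + 130s^2t + 48s^2 + 80s^3 − 96s − 160s^2 − 36t^2 − 60st^2 − 78t − 130st + 48 + 80s    [distributive law]
= −52st + 130s^2t − 112s^2 + 80s^3 − 16s − 36t^2 − 60st^2 − 78t + 48    [combine like terms]

−52st + 130s^2t − 112s^2 + 80s^3 − 16s − 36t^2 − 60st^2 − 78t + 48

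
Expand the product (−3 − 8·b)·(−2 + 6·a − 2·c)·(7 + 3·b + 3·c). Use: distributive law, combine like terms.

(−3 − 8·b)·(−2 + 6·a − 2·c)·(7 + 3·b + 3·c)
= (6 − 18·a + 6·c + 16·b − 48·a·b + 16·b·c)·(7 + 3·b + 3·c)    [distributive law]
= 42 + 18·b + 18·c − 126·a − 54·a·b − 54·a·c + 42·c + 18·b·c + 18·c^2 + 112·b + 48·b^2 + 48·b·c − 336·a·b − 144·a·b^2 − 144·a·b·c + 112·b·c + 48·b^2·c + 48·b·c^2    [distributive law]
= 42 + 130·b + 60·c − 126·a − 390·a·b − 54·a·c + 178·b·c + 18·c^2 + 48·b^2 − 144·a·b^2 − 144·a·b·c + 48·b^2·c + 48·b·c^2    [combine like terms]

42 + 130·b + 60·c − 126·a − 390·a·b − 54·a·c + 178·b·c + 18·c^2 + 48·b^2 − 144·a·b^2 − 144·a·b·c + 48·b^2·c + 48·b·c^2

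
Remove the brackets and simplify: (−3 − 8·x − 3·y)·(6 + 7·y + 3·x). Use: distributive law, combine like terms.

−18 − 39·y − 57·x − 65·x·y − 24·x^2 − 21·y^2

(−3 − 8·x − 3·y)·(6 + 7·y + 3·x)
= −18 − 21·y − 9·x − 48·x − 56·x·y − 24·x^2 − 18·y − 21·y^2 − 9·x·y    [distributive law]
= −18 − 39·y − 57·x − 65·x·y − 24·x^2 − 21·y^2    [combine like terms]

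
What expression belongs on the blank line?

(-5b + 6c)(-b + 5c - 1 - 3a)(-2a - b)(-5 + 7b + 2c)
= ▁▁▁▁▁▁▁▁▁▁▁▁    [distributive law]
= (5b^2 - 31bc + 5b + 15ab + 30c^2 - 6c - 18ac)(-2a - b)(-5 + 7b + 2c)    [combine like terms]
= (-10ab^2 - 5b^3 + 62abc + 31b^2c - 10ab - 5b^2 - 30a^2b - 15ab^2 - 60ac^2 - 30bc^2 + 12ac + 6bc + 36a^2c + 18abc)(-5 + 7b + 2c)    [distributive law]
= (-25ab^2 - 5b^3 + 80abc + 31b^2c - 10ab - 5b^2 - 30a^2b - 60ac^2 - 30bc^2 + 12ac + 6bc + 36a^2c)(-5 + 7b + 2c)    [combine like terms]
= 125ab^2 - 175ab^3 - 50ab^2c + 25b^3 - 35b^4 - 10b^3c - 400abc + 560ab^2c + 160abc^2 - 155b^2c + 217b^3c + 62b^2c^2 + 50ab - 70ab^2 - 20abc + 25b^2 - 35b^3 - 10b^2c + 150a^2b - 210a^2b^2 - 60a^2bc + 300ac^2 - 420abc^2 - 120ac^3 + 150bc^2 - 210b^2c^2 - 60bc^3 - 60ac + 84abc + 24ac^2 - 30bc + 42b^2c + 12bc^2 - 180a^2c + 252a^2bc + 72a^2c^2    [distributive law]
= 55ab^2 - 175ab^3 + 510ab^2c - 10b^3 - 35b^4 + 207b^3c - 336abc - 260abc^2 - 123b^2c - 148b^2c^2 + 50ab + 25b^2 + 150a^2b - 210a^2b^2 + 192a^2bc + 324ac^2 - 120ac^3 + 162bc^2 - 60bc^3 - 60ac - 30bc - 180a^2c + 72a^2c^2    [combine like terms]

By distributive law:

(5b^2 - 25bc + 5b + 15ab - 6bc + 30c^2 - 6c - 18ac)(-2a - b)(-5 + 7b + 2c)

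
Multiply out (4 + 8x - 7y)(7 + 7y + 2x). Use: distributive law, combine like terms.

(4 + 8x - 7y)(7 + 7y + 2x)
= 28 + 28y + 8x + 56x + 56xy + 16x² - 49y - 49y² - 14xy    [distributive law]
= 28 - 21y + 64x + 42xy + 16x² - 49y²    [combine like terms]

28 - 21y + 64x + 42xy + 16x² - 49y²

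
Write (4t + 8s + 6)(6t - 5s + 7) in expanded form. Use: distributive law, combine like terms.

24t^2 + 28st + 64t - 40s^2 + 26s + 42

(4t + 8s + 6)(6t - 5s + 7)
= 24t^2 - 20st + 28t + 48st - 40s^2 + 56s + 36t - 30s + 42    [distributive law]
= 24t^2 + 28st + 64t - 40s^2 + 26s + 42    [combine like terms]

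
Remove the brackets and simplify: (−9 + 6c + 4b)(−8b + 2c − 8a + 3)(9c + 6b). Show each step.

(−9 + 6c + 4b)(−8b + 2c − 8a + 3)(9c + 6b)
= (72b − 18c + 72a − 27 − 48bc + 12c^2 − 48ac + 18c − 32b^2 + 8bc − 32ab + 12b)(9c + 6b)    [distributive law]
= (84b + 72a − 27 − 40bc + 12c^2 − 48ac − 32b^2 − 32ab)(9c + 6b)    [combine like terms]
= 756bc + 504b^2 + 648ac + 432ab − 243c − 162b − 360bc^2 − 240b^2c + 108c^3 + 72bc^2 − 432ac^2 − 288abc − 288b^2c − 192b^3 − 288abc − 192ab^2    [distributive law]
= 756bc + 504b^2 + 648ac + 432ab − 243c − 162b − 288bc^2 − 528b^2c + 108c^3 − 432ac^2 − 576abc − 192b^3 − 192ab^2    [combine like terms]

756bc + 504b^2 + 648ac + 432ab − 243c − 162b − 288bc^2 − 528b^2c + 108c^3 − 432ac^2 − 576abc − 192b^3 − 192ab^2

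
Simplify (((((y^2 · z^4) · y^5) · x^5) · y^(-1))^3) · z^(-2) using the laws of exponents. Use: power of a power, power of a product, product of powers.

(((((y^2 · z^4) · y^5) · x^5) · y^(-1))^3) · z^(-2)
= (((((y^2 · z^4) · y^5) · x^5)^3) · ((y^(-1))^3)) · z^(-2)    [power of a product]
= (((((y^2 · z^4) · y^5)^3) · ((x^5)^3)) · ((y^(-1))^3)) · z^(-2)    [power of a product]
= (((((y^2 · z^4)^3) · ((y^5)^3)) · ((x^5)^3)) · ((y^(-1))^3)) · z^(-2)    [power of a product]
= ((((((y^2)^3) · ((z^4)^3)) · ((y^5)^3)) · ((x^5)^3)) · ((y^(-1))^3)) · z^(-2)    [power of a product]
= ((((y^6 · ((z^4)^3)) · ((y^5)^3)) · ((x^5)^3)) · ((y^(-1))^3)) · z^(-2)    [power of a power]
= ((((y^6 · z^12) · ((y^5)^3)) · ((x^5)^3)) · ((y^(-1))^3)) · z^(-2)    [power of a power]
= ((((y^6 · z^12) · y^15) · ((x^5)^3)) · ((y^(-1))^3)) · z^(-2)    [power of a power]
= ((((y^6 · z^12) · y^15) · x^15) · ((y^(-1))^3)) · z^(-2)    [power of a power]
= ((((y^6 · z^12) · y^15) · x^15) · y^(-3)) · z^(-2)    [power of a power]
= x^15y^18z^10    [product of powers]

x^15y^18z^10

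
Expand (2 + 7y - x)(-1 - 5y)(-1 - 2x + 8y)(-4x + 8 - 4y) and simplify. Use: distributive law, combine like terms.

(2 + 7y - x)(-1 - 5y)(-1 - 2x + 8y)(-4x + 8 - 4y)
= (-2 - 10y - 7y - 35y^2 + x + 5xy)(-1 - 2x + 8y)(-4x + 8 - 4y)    [distributive law]
= (-2 - 17y - 35y^2 + x + 5xy)(-1 - 2x + 8y)(-4x + 8 - 4y)    [combine like terms]
= (2 + 4x - 16y + 17y + 34xy - 136y^2 + 35y^2 + 70xy^2 - 280y^3 - x - 2x^2 + 8xy - 5xy - 10x^2y + 40xy^2)(-4x + 8 - 4y)    [distributive law]
= (2 + 3x + y + 37xy - 101y^2 + 110xy^2 - 280y^3 - 2x^2 - 10x^2y)(-4x + 8 - 4y)    [combine like terms]
= -8x + 16 - 8y - 12x^2 + 24x - 12xy - 4xy + 8y - 4y^2 - 148x^2y + 296xy - 148xy^2 + 404xy^2 - 808y^2 + 404y^3 - 440x^2y^2 + 880xy^2 - 440xy^3 + 1120xy^3 - 2240y^3 + 1120y^4 + 8x^3 - 16x^2 + 8x^2y + 40x^3y - 80x^2y + 40x^2y^2    [distributive law]
= 16x + 16 - 28x^2 + 280xy - 812y^2 - 220x^2y + 1136xy^2 - 1836y^3 - 400x^2y^2 + 680xy^3 + 1120y^4 + 8x^3 + 40x^3y    [combine like terms]

16x + 16 - 28x^2 + 280xy - 812y^2 - 220x^2y + 1136xy^2 - 1836y^3 - 400x^2y^2 + 680xy^3 + 1120y^4 + 8x^3 + 40x^3y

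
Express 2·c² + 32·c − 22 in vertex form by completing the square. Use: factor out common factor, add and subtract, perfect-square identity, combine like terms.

2(c + 8)² − 150

2·c² + 32·c − 22
= 2(c² + 16·c) − 22    [factor out 2 from the c-terms]
= 2(c² + 16·c + 64 − 64) − 22    [add and subtract 64 inside the bracket]
= 2(c + 8)² − 128 − 22    [perfect-square identity]
= 2(c + 8)² − 150    [combine constants]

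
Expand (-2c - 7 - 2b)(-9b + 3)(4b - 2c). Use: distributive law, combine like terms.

36b^2c - 36bc^2 - 138bc + 12c^2 + 228b^2 - 84b + 42c + 72b^3

(-2c - 7 - 2b)(-9b + 3)(4b - 2c)
= (18bc - 6c + 63b - 21 + 18b^2 - 6b)(4b - 2c)    [distributive law]
= (18bc - 6c + 57b - 21 + 18b^2)(4b - 2c)    [combine like terms]
= 72b^2c - 36bc^2 - 24bc + 12c^2 + 228b^2 - 114bc - 84b + 42c + 72b^3 - 36b^2c    [distributive law]
= 36b^2c - 36bc^2 - 138bc + 12c^2 + 228b^2 - 84b + 42c + 72b^3    [combine like terms]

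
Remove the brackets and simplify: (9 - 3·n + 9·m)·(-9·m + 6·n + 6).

-27·m + 36·n + 54 + 81·m·n - 18·n^2 - 81·m^2

(9 - 3·n + 9·m)·(-9·m + 6·n + 6)
= -81·m + 54·n + 54 + 27·m·n - 18·n^2 - 18·n - 81·m^2 + 54·m·n + 54·m    [distributive law]
= -27·m + 36·n + 54 + 81·m·n - 18·n^2 - 81·m^2    [combine like terms]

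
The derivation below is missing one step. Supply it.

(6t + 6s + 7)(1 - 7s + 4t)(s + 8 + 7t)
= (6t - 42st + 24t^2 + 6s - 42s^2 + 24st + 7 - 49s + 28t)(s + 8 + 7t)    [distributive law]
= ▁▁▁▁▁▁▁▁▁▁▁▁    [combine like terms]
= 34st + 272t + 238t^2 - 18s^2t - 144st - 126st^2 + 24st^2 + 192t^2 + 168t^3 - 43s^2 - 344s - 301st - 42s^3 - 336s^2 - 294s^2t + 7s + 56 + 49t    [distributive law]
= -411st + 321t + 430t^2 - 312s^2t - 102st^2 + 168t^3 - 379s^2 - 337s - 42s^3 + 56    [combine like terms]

By combine like terms:

(34t - 18st + 24t^2 - 43s - 42s^2 + 7)(s + 8 + 7t)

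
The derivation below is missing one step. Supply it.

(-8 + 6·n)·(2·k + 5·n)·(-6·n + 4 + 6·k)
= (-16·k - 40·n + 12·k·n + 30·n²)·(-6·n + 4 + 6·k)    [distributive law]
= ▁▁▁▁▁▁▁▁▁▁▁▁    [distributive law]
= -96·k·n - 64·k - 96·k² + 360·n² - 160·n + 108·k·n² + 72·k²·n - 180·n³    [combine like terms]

Applying distributive law to the line above:

96·k·n - 64·k - 96·k² + 240·n² - 160·n - 240·k·n - 72·k·n² + 48·k·n + 72·k²·n - 180·n³ + 120·n² + 180·k·n²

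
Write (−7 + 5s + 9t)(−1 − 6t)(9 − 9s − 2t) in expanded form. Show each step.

63 − 108s + 283t − 557st − 552t² + 45s² + 270s²t + 546st² + 108t³

(−7 + 5s + 9t)(−1 − 6t)(9 − 9s − 2t)
= (7 + 42t − 5s − 30st − 9t − 54t²)(9 − 9s − 2t)    [distributive law]
= (7 + 33t − 5s − 30st − 54t²)(9 − 9s − 2t)    [combine like terms]
= 63 − 63s − 14t + 297t − 297st − 66t² − 45s + 45s² + 10st − 270st + 270s²t + 60st² − 486t² + 486st² + 108t³    [distributive law]
= 63 − 108s + 283t − 557st − 552t² + 45s² + 270s²t + 546st² + 108t³    [combine like terms]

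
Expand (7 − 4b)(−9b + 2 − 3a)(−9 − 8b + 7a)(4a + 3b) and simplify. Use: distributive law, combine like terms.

(7 − 4b)(−9b + 2 − 3a)(−9 − 8b + 7a)(4a + 3b)
= (−63b + 14 − 21a + 36b^2 − 8b + 12ab)(−9 − 8b + 7a)(4a + 3b)    [distributive law]
= (−71b + 14 − 21a + 36b^2 + 12ab)(−9 − 8b + 7a)(4a + 3b)    [combine like terms]
= (639b + 568b^2 − 497ab − 126 − 112b + 98a + 189a + 168ab − 147a^2 − 324b^2 − 288b^3 + 252ab^2 − 108ab − 96ab^2 + 84a^2b)(4a + 3b)    [distributive law]
= (527b + 244b^2 − 437ab − 126 + 287a − 147a^2 − 288b^3 + 156ab^2 + 84a^2b)(4a + 3b)    [combine like terms]
= 2108ab + 1581b^2 + 976ab^2 + 732b^3 − 1748a^2b − 1311ab^2 − 504a − 378b + 1148a^2 + 861ab − 588a^3 − 441a^2b − 1152ab^3 − 864b^4 + 624a^2b^2 + 468ab^3 + 336a^3b + 252a^2b^2    [distributive law]
= 2969ab + 1581b^2 − 335ab^2 + 732b^3 − 2189a^2b − 504a − 378b + 1148a^2 − 588a^3 − 684ab^3 − 864b^4 + 876a^2b^2 + 336a^3b    [combine like terms]

2969ab + 1581b^2 − 335ab^2 + 732b^3 − 2189a^2b − 504a − 378b + 1148a^2 − 588a^3 − 684ab^3 − 864b^4 + 876a^2b^2 + 336a^3b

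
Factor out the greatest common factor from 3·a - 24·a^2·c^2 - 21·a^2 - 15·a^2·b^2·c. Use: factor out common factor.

3·a - 24·a^2·c^2 - 21·a^2 - 15·a^2·b^2·c
= 3(a - 8·a^2·c^2 - 7·a^2 - 5·a^2·b^2·c)    [factor out 3]
= 3·a(1 - 8·a·c^2 - 7·a - 5·a·b^2·c)    [factor out a]

3·a(1 - 8·a·c^2 - 7·a - 5·a·b^2·c)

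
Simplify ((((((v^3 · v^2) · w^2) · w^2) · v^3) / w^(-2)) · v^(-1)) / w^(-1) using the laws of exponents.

((((((v^3 · v^2) · w^2) · w^2) · v^3) / w^(-2)) · v^(-1)) / w^(-1)
= (((((v^5 · w^2) · w^2) · v^3) / w^(-2)) · v^(-1)) / w^(-1)    [product of powers]
= v^7w^7    [quotient of powers; product of powers]

v^7w^7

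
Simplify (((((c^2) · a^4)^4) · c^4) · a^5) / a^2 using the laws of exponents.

a^19c^12

(((((c^2) · a^4)^4) · c^4) · a^5) / a^2
= (((((c^2)^4) · ((a^4)^4)) · c^4) · a^5) / a^2    [power of a product]
= ((((c^8) · ((a^4)^4)) · c^4) · a^5) / a^2    [power of a power]
= (((c^8 · a^16) · c^4) · a^5) / a^2    [power of a power]
= a^19c^12    [quotient of powers; product of powers]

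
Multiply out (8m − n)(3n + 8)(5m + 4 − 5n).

(8m − n)(3n + 8)(5m + 4 − 5n)
= (24mn + 64m − 3n^2 − 8n)(5m + 4 − 5n)    [distributive law]
= 120m^2n + 96mn − 120mn^2 + 320m^2 + 256m − 320mn − 15mn^2 − 12n^2 + 15n^3 − 40mn − 32n + 40n^2    [distributive law]
= 120m^2n − 264mn − 135mn^2 + 320m^2 + 256m + 28n^2 + 15n^3 − 32n    [combine like terms]

120m^2n − 264mn − 135mn^2 + 320m^2 + 256m + 28n^2 + 15n^3 − 32n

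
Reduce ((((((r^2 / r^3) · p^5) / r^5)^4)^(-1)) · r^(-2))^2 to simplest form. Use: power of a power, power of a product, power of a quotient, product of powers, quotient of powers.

p^(-40)r^44

((((((r^2 / r^3) · p^5) / r^5)^4)^(-1)) · r^(-2))^2
= ((((((r^2 / r^3) · p^5) / r^5)^4)^(-1))^2) · ((r^(-2))^2)    [power of a product]
= (((((r^2 / r^3) · p^5) / r^5)^4)^(-2)) · ((r^(-2))^2)    [power of a power]
= ((((r^2 / r^3) · p^5) / r^5)^(-8)) · ((r^(-2))^2)    [power of a power]
= ((((r^2 / r^3) · p^5)^(-8)) / ((r^5)^(-8))) · ((r^(-2))^2)    [power of a quotient]
= ((((r^2 / r^3)^(-8)) · ((p^5)^(-8))) / ((r^5)^(-8))) · ((r^(-2))^2)    [power of a product]
= (((((r^2)^(-8)) / ((r^3)^(-8))) · ((p^5)^(-8))) / ((r^5)^(-8))) · ((r^(-2))^2)    [power of a quotient]
= (((r^(-16) / ((r^3)^(-8))) · ((p^5)^(-8))) / ((r^5)^(-8))) · ((r^(-2))^2)    [power of a power]
= (((r^(-16) / r^(-24)) · ((p^5)^(-8))) / ((r^5)^(-8))) · ((r^(-2))^2)    [power of a power]
= ((r^8 · ((p^5)^(-8))) / ((r^5)^(-8))) · ((r^(-2))^2)    [quotient of powers]
= ((r^8 · p^(-40)) / ((r^5)^(-8))) · ((r^(-2))^2)    [power of a power]
= ((r^8 · p^(-40)) / r^(-40)) · ((r^(-2))^2)    [power of a power]
= ((r^8 · p^(-40)) / r^(-40)) · r^(-4)    [power of a power]
= p^(-40)r^44    [quotient of powers; product of powers]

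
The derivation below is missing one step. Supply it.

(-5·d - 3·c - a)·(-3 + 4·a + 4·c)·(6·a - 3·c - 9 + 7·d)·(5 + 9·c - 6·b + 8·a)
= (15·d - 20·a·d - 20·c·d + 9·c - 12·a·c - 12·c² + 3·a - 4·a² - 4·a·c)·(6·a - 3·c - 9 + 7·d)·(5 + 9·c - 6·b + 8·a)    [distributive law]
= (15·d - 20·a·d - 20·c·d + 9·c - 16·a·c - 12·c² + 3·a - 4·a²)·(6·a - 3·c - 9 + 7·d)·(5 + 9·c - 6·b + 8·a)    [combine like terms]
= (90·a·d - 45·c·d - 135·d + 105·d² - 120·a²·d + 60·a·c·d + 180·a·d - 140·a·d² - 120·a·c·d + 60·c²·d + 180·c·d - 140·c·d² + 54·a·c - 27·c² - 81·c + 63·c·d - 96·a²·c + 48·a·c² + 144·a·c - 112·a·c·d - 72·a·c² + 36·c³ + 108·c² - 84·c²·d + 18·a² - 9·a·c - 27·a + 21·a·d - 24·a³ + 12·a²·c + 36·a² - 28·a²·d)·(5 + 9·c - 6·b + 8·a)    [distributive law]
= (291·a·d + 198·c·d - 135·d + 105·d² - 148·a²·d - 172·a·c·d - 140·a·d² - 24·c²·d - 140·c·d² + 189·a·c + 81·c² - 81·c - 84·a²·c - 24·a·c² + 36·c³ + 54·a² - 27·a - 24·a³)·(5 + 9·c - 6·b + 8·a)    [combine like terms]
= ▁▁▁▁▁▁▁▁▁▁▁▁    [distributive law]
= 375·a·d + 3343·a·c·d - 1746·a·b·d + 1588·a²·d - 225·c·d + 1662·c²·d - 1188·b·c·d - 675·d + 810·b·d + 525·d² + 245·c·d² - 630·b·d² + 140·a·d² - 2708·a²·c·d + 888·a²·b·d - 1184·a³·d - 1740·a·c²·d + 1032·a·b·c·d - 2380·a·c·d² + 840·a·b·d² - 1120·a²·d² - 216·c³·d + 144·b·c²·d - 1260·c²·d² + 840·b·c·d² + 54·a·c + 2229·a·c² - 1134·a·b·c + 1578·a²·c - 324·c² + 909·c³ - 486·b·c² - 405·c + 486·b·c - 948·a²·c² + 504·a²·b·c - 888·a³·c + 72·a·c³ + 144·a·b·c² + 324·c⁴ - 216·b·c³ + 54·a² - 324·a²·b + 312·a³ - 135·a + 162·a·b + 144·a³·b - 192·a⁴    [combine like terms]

Applying distributive law to the line above:

1455·a·d + 2619·a·c·d - 1746·a·b·d + 2328·a²·d + 990·c·d + 1782·c²·d - 1188·b·c·d + 1584·a·c·d - 675·d - 1215·c·d + 810·b·d - 1080·a·d + 525·d² + 945·c·d² - 630·b·d² + 840·a·d² - 740·a²·d - 1332·a²·c·d + 888·a²·b·d - 1184·a³·d - 860·a·c·d - 1548·a·c²·d + 1032·a·b·c·d - 1376·a²·c·d - 700·a·d² - 1260·a·c·d² + 840·a·b·d² - 1120·a²·d² - 120·c²·d - 216·c³·d + 144·b·c²·d - 192·a·c²·d - 700·c·d² - 1260·c²·d² + 840·b·c·d² - 1120·a·c·d² + 945·a·c + 1701·a·c² - 1134·a·b·c + 1512·a²·c + 405·c² + 729·c³ - 486·b·c² + 648·a·c² - 405·c - 729·c² + 486·b·c - 648·a·c - 420·a²·c - 756·a²·c² + 504·a²·b·c - 672·a³·c - 120·a·c² - 216·a·c³ + 144·a·b·c² - 192·a²·c² + 180·c³ + 324·c⁴ - 216·b·c³ + 288·a·c³ + 270·a² + 486·a²·c - 324·a²·b + 432·a³ - 135·a - 243·a·c + 162·a·b - 216·a² - 120·a³ - 216·a³·c + 144·a³·b - 192·a⁴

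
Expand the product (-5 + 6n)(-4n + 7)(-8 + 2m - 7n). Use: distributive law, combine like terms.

(-5 + 6n)(-4n + 7)(-8 + 2m - 7n)
= (20n - 35 - 24n^2 + 42n)(-8 + 2m - 7n)    [distributive law]
= (62n - 35 - 24n^2)(-8 + 2m - 7n)    [combine like terms]
= -496n + 124mn - 434n^2 + 280 - 70m + 245n + 192n^2 - 48mn^2 + 168n^3    [distributive law]
= -251n + 124mn - 242n^2 + 280 - 70m - 48mn^2 + 168n^3    [combine like terms]

-251n + 124mn - 242n^2 + 280 - 70m - 48mn^2 + 168n^3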